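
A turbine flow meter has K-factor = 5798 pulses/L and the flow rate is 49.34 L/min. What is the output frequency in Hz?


Frequency = K * Q / 60 (converting L/min to L/s).
f = 5798 * 49.34 / 60
f = 286073.32 / 60
f = 4767.89 Hz

4767.89 Hz


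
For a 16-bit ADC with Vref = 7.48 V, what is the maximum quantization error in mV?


The maximum quantization error is +/- LSB/2.
LSB = Vref / 2^n = 7.48 / 65536 = 0.00011414 V
Max error = LSB / 2 = 0.00011414 / 2 = 5.707e-05 V
Max error = 0.0571 mV

0.0571 mV


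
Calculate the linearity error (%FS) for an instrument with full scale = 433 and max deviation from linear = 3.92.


Linearity error = (max deviation / full scale) * 100%.
Linearity = (3.92 / 433) * 100
Linearity = 0.905 %FS

0.905 %FS


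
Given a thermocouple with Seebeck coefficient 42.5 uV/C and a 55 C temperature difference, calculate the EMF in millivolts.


The thermocouple output V = sensitivity * dT.
V = 42.5 uV/C * 55 C
V = 2337.5 uV
V = 2.337 mV

2.337 mV


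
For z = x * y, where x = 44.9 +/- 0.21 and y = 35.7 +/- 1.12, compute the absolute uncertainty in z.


For a product z = x*y, the relative uncertainty is:
uz/z = sqrt((ux/x)^2 + (uy/y)^2)
Relative uncertainties: ux/x = 0.21/44.9 = 0.004677
uy/y = 1.12/35.7 = 0.031373
z = 44.9 * 35.7 = 1602.9
uz = 1602.9 * sqrt(0.004677^2 + 0.031373^2) = 50.844

50.844


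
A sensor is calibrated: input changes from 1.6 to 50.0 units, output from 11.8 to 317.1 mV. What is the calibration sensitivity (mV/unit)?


Sensitivity = (y2 - y1) / (x2 - x1).
S = (317.1 - 11.8) / (50.0 - 1.6)
S = 305.3 / 48.4
S = 6.3079 mV/unit

6.3079 mV/unit


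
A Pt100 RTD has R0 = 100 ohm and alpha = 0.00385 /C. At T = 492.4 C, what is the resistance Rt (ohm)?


The RTD equation: Rt = R0 * (1 + alpha * T).
Rt = 100 * (1 + 0.00385 * 492.4)
Rt = 100 * (1 + 1.89574)
Rt = 100 * 2.89574
Rt = 289.574 ohm

289.574 ohm


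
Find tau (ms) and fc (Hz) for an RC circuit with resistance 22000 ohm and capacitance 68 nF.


Time constant: tau = R * C.
tau = 22000 * 6.80e-08 = 0.001496 s
tau = 1.496 ms
Cutoff frequency: fc = 1 / (2*pi*R*C).
fc = 1 / (2*pi*0.001496) = 106.39 Hz

tau = 1.496 ms, fc = 106.39 Hz


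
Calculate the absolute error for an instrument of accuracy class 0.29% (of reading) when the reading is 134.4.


Absolute error = (accuracy% / 100) * reading.
Error = (0.29 / 100) * 134.4
Error = 0.0029 * 134.4
Error = 0.3898

0.3898


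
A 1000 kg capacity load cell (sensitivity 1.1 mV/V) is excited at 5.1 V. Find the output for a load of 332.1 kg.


Vout = rated_output * Vex * (load / capacity).
Vout = 1.1 * 5.1 * (332.1 / 1000)
Vout = 1.1 * 5.1 * 0.3321
Vout = 1.863 mV

1.863 mV


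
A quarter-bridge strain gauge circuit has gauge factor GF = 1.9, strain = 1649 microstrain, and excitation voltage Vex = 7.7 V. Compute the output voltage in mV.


Quarter bridge output: Vout = (GF * epsilon * Vex) / 4.
Vout = (1.9 * 1649e-6 * 7.7) / 4
Vout = 0.02412487 / 4 V
Vout = 0.00603122 V = 6.0312 mV

6.0312 mV


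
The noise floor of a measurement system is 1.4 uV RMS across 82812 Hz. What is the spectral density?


Noise spectral density = Vrms / sqrt(BW).
NSD = 1.4 / sqrt(82812)
NSD = 1.4 / 287.7707
NSD = 0.0049 uV/sqrt(Hz)

0.0049 uV/sqrt(Hz)


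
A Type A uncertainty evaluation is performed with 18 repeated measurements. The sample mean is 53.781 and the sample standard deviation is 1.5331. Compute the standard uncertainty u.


The standard uncertainty for Type A evaluation is u = s / sqrt(n).
u = 1.5331 / sqrt(18)
u = 1.5331 / 4.2426
u = 0.3614

0.3614


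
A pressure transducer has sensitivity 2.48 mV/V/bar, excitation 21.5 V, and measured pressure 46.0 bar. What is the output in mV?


Output = sensitivity * Vex * P.
Vout = 2.48 * 21.5 * 46.0
Vout = 53.32 * 46.0
Vout = 2452.72 mV

2452.72 mV


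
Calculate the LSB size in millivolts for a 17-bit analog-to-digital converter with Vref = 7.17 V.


The resolution (LSB) of an ADC is Vref / 2^n.
LSB = 7.17 / 2^17
LSB = 7.17 / 131072
LSB = 5.47e-05 V = 0.05470276 mV

0.05470276 mV


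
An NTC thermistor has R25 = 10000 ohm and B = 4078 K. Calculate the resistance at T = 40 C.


NTC thermistor equation: Rt = R25 * exp(B * (1/T - 1/T25)).
T in Kelvin: 313.15 K, T25 = 298.15 K
1/T - 1/T25 = 1/313.15 - 1/298.15 = -0.00016066
B * (1/T - 1/T25) = 4078 * -0.00016066 = -0.6552
Rt = 10000 * exp(-0.6552) = 5193.6 ohm

5193.6 ohm


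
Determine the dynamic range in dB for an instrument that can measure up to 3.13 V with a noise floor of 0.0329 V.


Dynamic range = 20 * log10(Vmax / Vnoise).
DR = 20 * log10(3.13 / 0.0329)
DR = 20 * log10(95.14)
DR = 39.57 dB

39.57 dB


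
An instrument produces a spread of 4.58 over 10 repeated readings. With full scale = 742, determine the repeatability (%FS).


Repeatability = (spread / full scale) * 100%.
R = (4.58 / 742) * 100
R = 0.617 %FS

0.617 %FS


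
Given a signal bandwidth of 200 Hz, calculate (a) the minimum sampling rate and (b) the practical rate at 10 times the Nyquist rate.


By Nyquist theorem, fs_min = 2 * fmax.
fs_min = 2 * 200 = 400 Hz
Practical rate = 10 * fs_min = 10 * 400 = 4000 Hz

fs_min = 400 Hz, fs_practical = 4000 Hz


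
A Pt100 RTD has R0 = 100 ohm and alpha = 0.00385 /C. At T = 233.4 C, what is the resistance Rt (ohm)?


The RTD equation: Rt = R0 * (1 + alpha * T).
Rt = 100 * (1 + 0.00385 * 233.4)
Rt = 100 * (1 + 0.89859)
Rt = 100 * 1.89859
Rt = 189.859 ohm

189.859 ohm


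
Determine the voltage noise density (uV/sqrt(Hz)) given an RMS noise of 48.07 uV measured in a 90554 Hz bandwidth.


Noise spectral density = Vrms / sqrt(BW).
NSD = 48.07 / sqrt(90554)
NSD = 48.07 / 300.9219
NSD = 0.1597 uV/sqrt(Hz)

0.1597 uV/sqrt(Hz)


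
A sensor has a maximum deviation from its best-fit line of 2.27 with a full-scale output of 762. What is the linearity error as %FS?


Linearity error = (max deviation / full scale) * 100%.
Linearity = (2.27 / 762) * 100
Linearity = 0.298 %FS

0.298 %FS


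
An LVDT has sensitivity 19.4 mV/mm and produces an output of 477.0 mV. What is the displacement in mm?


Displacement = Vout / sensitivity.
d = 477.0 / 19.4
d = 24.588 mm

24.588 mm


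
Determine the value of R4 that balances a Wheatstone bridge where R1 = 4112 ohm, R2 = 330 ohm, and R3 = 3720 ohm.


At balance: R1*R4 = R2*R3, so R4 = R2*R3/R1.
R4 = 330 * 3720 / 4112
R4 = 1227600 / 4112
R4 = 298.54 ohm

298.54 ohm


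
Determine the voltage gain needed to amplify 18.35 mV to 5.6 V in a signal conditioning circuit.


Gain = Vout / Vin (converting to same units).
G = 5.6 V / 18.35 mV
G = 5600.0 mV / 18.35 mV
G = 305.18

305.18


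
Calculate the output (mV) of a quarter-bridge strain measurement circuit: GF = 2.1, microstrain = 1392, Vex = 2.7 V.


Quarter bridge output: Vout = (GF * epsilon * Vex) / 4.
Vout = (2.1 * 1392e-6 * 2.7) / 4
Vout = 0.00789264 / 4 V
Vout = 0.00197316 V = 1.9732 mV

1.9732 mV


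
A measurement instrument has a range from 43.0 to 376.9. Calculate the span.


Span = upper range - lower range.
Span = 376.9 - (43.0)
Span = 333.9

333.9


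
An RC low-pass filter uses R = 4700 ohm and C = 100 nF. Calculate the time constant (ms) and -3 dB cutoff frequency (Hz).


Time constant: tau = R * C.
tau = 4700 * 1.00e-07 = 0.00047 s
tau = 0.47 ms
Cutoff frequency: fc = 1 / (2*pi*R*C).
fc = 1 / (2*pi*0.00047) = 338.63 Hz

tau = 0.47 ms, fc = 338.63 Hz


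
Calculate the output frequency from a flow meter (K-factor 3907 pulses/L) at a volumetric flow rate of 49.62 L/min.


Frequency = K * Q / 60 (converting L/min to L/s).
f = 3907 * 49.62 / 60
f = 193865.34 / 60
f = 3231.09 Hz

3231.09 Hz


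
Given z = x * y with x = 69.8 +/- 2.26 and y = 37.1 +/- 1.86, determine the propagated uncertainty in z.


For a product z = x*y, the relative uncertainty is:
uz/z = sqrt((ux/x)^2 + (uy/y)^2)
Relative uncertainties: ux/x = 2.26/69.8 = 0.032378
uy/y = 1.86/37.1 = 0.050135
z = 69.8 * 37.1 = 2589.6
uz = 2589.6 * sqrt(0.032378^2 + 0.050135^2) = 154.549

154.549


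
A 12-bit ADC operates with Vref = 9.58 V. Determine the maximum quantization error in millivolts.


The maximum quantization error is +/- LSB/2.
LSB = Vref / 2^n = 9.58 / 4096 = 0.00233887 V
Max error = LSB / 2 = 0.00233887 / 2 = 0.00116943 V
Max error = 1.1694 mV

1.1694 mV


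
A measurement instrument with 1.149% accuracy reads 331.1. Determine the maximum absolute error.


Absolute error = (accuracy% / 100) * reading.
Error = (1.149 / 100) * 331.1
Error = 0.01149 * 331.1
Error = 3.8043

3.8043


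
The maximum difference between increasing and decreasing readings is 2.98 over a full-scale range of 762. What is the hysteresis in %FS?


Hysteresis = (max difference / full scale) * 100%.
H = (2.98 / 762) * 100
H = 0.391 %FS

0.391 %FS


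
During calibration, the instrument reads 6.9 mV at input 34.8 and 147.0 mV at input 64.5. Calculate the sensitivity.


Sensitivity = (y2 - y1) / (x2 - x1).
S = (147.0 - 6.9) / (64.5 - 34.8)
S = 140.1 / 29.7
S = 4.7172 mV/unit

4.7172 mV/unit


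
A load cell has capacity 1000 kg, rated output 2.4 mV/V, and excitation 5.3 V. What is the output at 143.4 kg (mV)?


Vout = rated_output * Vex * (load / capacity).
Vout = 2.4 * 5.3 * (143.4 / 1000)
Vout = 2.4 * 5.3 * 0.1434
Vout = 1.824 mV

1.824 mV


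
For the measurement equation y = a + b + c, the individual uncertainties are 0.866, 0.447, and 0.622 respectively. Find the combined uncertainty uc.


For a sum of independent quantities, uc = sqrt(u1^2 + u2^2 + u3^2).
uc = sqrt(0.866^2 + 0.447^2 + 0.622^2)
uc = sqrt(0.749956 + 0.199809 + 0.386884)
uc = 1.1561

1.1561


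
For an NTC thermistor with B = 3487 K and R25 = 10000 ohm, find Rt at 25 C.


NTC thermistor equation: Rt = R25 * exp(B * (1/T - 1/T25)).
T in Kelvin: 298.15 K, T25 = 298.15 K
1/T - 1/T25 = 1/298.15 - 1/298.15 = 0.0
B * (1/T - 1/T25) = 3487 * 0.0 = 0.0
Rt = 10000 * exp(0.0) = 10000.0 ohm

10000.0 ohm


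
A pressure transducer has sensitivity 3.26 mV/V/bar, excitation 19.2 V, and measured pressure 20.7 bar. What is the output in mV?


Output = sensitivity * Vex * P.
Vout = 3.26 * 19.2 * 20.7
Vout = 62.592 * 20.7
Vout = 1295.65 mV

1295.65 mV


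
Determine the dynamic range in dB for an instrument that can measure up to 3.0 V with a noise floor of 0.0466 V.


Dynamic range = 20 * log10(Vmax / Vnoise).
DR = 20 * log10(3.0 / 0.0466)
DR = 20 * log10(64.38)
DR = 36.17 dB

36.17 dB


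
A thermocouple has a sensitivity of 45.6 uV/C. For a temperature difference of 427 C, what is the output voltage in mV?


The thermocouple output V = sensitivity * dT.
V = 45.6 uV/C * 427 C
V = 19471.2 uV
V = 19.471 mV

19.471 mV


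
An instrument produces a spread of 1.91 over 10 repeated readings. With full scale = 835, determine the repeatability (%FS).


Repeatability = (spread / full scale) * 100%.
R = (1.91 / 835) * 100
R = 0.229 %FS

0.229 %FS


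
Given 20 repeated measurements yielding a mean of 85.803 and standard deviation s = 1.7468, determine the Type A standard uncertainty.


The standard uncertainty for Type A evaluation is u = s / sqrt(n).
u = 1.7468 / sqrt(20)
u = 1.7468 / 4.4721
u = 0.3906

0.3906


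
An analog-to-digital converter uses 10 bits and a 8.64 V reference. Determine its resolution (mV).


The resolution (LSB) of an ADC is Vref / 2^n.
LSB = 8.64 / 2^10
LSB = 8.64 / 1024
LSB = 0.0084375 V = 8.4375 mV

8.4375 mV


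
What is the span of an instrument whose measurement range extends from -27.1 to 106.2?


Span = upper range - lower range.
Span = 106.2 - (-27.1)
Span = 133.3

133.3


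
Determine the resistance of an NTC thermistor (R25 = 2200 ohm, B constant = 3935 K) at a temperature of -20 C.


NTC thermistor equation: Rt = R25 * exp(B * (1/T - 1/T25)).
T in Kelvin: 253.15 K, T25 = 298.15 K
1/T - 1/T25 = 1/253.15 - 1/298.15 = 0.00059621
B * (1/T - 1/T25) = 3935 * 0.00059621 = 2.3461
Rt = 2200 * exp(2.3461) = 22978.2 ohm

22978.2 ohm


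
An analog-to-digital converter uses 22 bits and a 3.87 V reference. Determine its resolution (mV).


The resolution (LSB) of an ADC is Vref / 2^n.
LSB = 3.87 / 2^22
LSB = 3.87 / 4194304
LSB = 9.2e-07 V = 0.00092268 mV

0.00092268 mV


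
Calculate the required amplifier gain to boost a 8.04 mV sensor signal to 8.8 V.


Gain = Vout / Vin (converting to same units).
G = 8.8 V / 8.04 mV
G = 8800.0 mV / 8.04 mV
G = 1094.53

1094.53


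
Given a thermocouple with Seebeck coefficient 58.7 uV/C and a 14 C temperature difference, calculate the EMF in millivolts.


The thermocouple output V = sensitivity * dT.
V = 58.7 uV/C * 14 C
V = 821.8 uV
V = 0.822 mV

0.822 mV


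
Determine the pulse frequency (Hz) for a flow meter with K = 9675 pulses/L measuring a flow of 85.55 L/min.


Frequency = K * Q / 60 (converting L/min to L/s).
f = 9675 * 85.55 / 60
f = 827696.25 / 60
f = 13794.94 Hz

13794.94 Hz


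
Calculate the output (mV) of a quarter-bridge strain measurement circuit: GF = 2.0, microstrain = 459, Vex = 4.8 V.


Quarter bridge output: Vout = (GF * epsilon * Vex) / 4.
Vout = (2.0 * 459e-6 * 4.8) / 4
Vout = 0.0044064 / 4 V
Vout = 0.0011016 V = 1.1016 mV

1.1016 mV


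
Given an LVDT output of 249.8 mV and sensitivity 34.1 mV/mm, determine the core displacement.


Displacement = Vout / sensitivity.
d = 249.8 / 34.1
d = 7.326 mm

7.326 mm


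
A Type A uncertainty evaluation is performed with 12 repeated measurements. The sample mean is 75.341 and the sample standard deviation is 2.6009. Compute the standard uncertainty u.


The standard uncertainty for Type A evaluation is u = s / sqrt(n).
u = 2.6009 / sqrt(12)
u = 2.6009 / 3.4641
u = 0.7508

0.7508


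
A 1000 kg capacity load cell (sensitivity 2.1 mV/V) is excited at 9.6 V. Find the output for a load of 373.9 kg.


Vout = rated_output * Vex * (load / capacity).
Vout = 2.1 * 9.6 * (373.9 / 1000)
Vout = 2.1 * 9.6 * 0.3739
Vout = 7.538 mV

7.538 mV


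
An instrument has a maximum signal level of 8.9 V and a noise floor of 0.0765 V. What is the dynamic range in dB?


Dynamic range = 20 * log10(Vmax / Vnoise).
DR = 20 * log10(8.9 / 0.0765)
DR = 20 * log10(116.34)
DR = 41.31 dB

41.31 dB


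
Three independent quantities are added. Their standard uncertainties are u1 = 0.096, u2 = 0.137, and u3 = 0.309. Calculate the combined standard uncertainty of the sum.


For a sum of independent quantities, uc = sqrt(u1^2 + u2^2 + u3^2).
uc = sqrt(0.096^2 + 0.137^2 + 0.309^2)
uc = sqrt(0.009216 + 0.018769 + 0.095481)
uc = 0.3514

0.3514


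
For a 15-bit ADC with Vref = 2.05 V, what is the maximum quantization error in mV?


The maximum quantization error is +/- LSB/2.
LSB = Vref / 2^n = 2.05 / 32768 = 6.256e-05 V
Max error = LSB / 2 = 6.256e-05 / 2 = 3.128e-05 V
Max error = 0.0313 mV

0.0313 mV


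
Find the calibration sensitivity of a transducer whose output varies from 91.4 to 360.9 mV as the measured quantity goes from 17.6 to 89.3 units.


Sensitivity = (y2 - y1) / (x2 - x1).
S = (360.9 - 91.4) / (89.3 - 17.6)
S = 269.5 / 71.7
S = 3.7587 mV/unit

3.7587 mV/unit


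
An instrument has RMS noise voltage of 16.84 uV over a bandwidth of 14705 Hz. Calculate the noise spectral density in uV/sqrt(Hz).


Noise spectral density = Vrms / sqrt(BW).
NSD = 16.84 / sqrt(14705)
NSD = 16.84 / 121.2642
NSD = 0.1389 uV/sqrt(Hz)

0.1389 uV/sqrt(Hz)


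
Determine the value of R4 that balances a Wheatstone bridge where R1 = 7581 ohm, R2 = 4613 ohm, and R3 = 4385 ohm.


At balance: R1*R4 = R2*R3, so R4 = R2*R3/R1.
R4 = 4613 * 4385 / 7581
R4 = 20228005 / 7581
R4 = 2668.25 ohm

2668.25 ohm


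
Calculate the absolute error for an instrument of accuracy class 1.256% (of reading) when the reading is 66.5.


Absolute error = (accuracy% / 100) * reading.
Error = (1.256 / 100) * 66.5
Error = 0.01256 * 66.5
Error = 0.8352

0.8352


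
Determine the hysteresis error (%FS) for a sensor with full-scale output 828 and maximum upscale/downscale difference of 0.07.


Hysteresis = (max difference / full scale) * 100%.
H = (0.07 / 828) * 100
H = 0.008 %FS

0.008 %FS


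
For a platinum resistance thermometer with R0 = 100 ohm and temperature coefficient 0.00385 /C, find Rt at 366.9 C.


The RTD equation: Rt = R0 * (1 + alpha * T).
Rt = 100 * (1 + 0.00385 * 366.9)
Rt = 100 * (1 + 1.412565)
Rt = 100 * 2.412565
Rt = 241.256 ohm

241.256 ohm


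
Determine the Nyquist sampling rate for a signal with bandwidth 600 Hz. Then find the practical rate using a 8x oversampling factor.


By Nyquist theorem, fs_min = 2 * fmax.
fs_min = 2 * 600 = 1200 Hz
Practical rate = 8 * fs_min = 8 * 1200 = 9600 Hz

fs_min = 1200 Hz, fs_practical = 9600 Hz


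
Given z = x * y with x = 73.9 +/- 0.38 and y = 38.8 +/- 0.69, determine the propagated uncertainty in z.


For a product z = x*y, the relative uncertainty is:
uz/z = sqrt((ux/x)^2 + (uy/y)^2)
Relative uncertainties: ux/x = 0.38/73.9 = 0.005142
uy/y = 0.69/38.8 = 0.017784
z = 73.9 * 38.8 = 2867.3
uz = 2867.3 * sqrt(0.005142^2 + 0.017784^2) = 53.08

53.08


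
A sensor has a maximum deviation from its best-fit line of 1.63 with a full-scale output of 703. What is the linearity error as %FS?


Linearity error = (max deviation / full scale) * 100%.
Linearity = (1.63 / 703) * 100
Linearity = 0.232 %FS

0.232 %FS


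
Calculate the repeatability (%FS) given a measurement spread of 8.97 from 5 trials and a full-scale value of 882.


Repeatability = (spread / full scale) * 100%.
R = (8.97 / 882) * 100
R = 1.017 %FS

1.017 %FS


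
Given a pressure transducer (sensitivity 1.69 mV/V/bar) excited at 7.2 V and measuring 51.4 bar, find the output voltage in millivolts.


Output = sensitivity * Vex * P.
Vout = 1.69 * 7.2 * 51.4
Vout = 12.168 * 51.4
Vout = 625.44 mV

625.44 mV


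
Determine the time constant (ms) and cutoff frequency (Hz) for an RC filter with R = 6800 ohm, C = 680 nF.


Time constant: tau = R * C.
tau = 6800 * 6.80e-07 = 0.004624 s
tau = 4.624 ms
Cutoff frequency: fc = 1 / (2*pi*R*C).
fc = 1 / (2*pi*0.004624) = 34.42 Hz

tau = 4.624 ms, fc = 34.42 Hz


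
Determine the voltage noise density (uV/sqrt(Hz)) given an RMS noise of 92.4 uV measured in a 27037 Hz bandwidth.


Noise spectral density = Vrms / sqrt(BW).
NSD = 92.4 / sqrt(27037)
NSD = 92.4 / 164.4293
NSD = 0.5619 uV/sqrt(Hz)

0.5619 uV/sqrt(Hz)


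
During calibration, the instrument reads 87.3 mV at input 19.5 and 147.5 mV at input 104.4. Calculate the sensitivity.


Sensitivity = (y2 - y1) / (x2 - x1).
S = (147.5 - 87.3) / (104.4 - 19.5)
S = 60.2 / 84.9
S = 0.7091 mV/unit

0.7091 mV/unit


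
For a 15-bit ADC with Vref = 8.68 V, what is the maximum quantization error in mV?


The maximum quantization error is +/- LSB/2.
LSB = Vref / 2^n = 8.68 / 32768 = 0.00026489 V
Max error = LSB / 2 = 0.00026489 / 2 = 0.00013245 V
Max error = 0.1324 mV

0.1324 mV


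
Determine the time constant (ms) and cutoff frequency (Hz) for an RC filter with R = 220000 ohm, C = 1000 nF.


Time constant: tau = R * C.
tau = 220000 * 1.00e-06 = 0.22 s
tau = 220.0 ms
Cutoff frequency: fc = 1 / (2*pi*R*C).
fc = 1 / (2*pi*0.22) = 0.72 Hz

tau = 220.0 ms, fc = 0.72 Hz


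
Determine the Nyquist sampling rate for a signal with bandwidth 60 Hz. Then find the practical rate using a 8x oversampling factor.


By Nyquist theorem, fs_min = 2 * fmax.
fs_min = 2 * 60 = 120 Hz
Practical rate = 8 * fs_min = 8 * 120 = 960 Hz

fs_min = 120 Hz, fs_practical = 960 Hz


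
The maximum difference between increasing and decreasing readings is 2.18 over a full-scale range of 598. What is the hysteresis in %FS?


Hysteresis = (max difference / full scale) * 100%.
H = (2.18 / 598) * 100
H = 0.365 %FS

0.365 %FS


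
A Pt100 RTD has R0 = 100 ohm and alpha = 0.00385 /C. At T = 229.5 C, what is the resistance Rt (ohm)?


The RTD equation: Rt = R0 * (1 + alpha * T).
Rt = 100 * (1 + 0.00385 * 229.5)
Rt = 100 * (1 + 0.883575)
Rt = 100 * 1.883575
Rt = 188.357 ohm

188.357 ohm


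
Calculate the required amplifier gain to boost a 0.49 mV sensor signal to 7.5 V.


Gain = Vout / Vin (converting to same units).
G = 7.5 V / 0.49 mV
G = 7500.0 mV / 0.49 mV
G = 15306.12

15306.12


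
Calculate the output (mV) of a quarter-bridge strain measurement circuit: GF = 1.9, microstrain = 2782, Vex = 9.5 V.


Quarter bridge output: Vout = (GF * epsilon * Vex) / 4.
Vout = (1.9 * 2782e-6 * 9.5) / 4
Vout = 0.0502151 / 4 V
Vout = 0.01255377 V = 12.5538 mV

12.5538 mV


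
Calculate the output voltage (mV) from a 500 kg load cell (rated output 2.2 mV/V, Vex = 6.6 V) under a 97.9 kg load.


Vout = rated_output * Vex * (load / capacity).
Vout = 2.2 * 6.6 * (97.9 / 500)
Vout = 2.2 * 6.6 * 0.1958
Vout = 2.843 mV

2.843 mV


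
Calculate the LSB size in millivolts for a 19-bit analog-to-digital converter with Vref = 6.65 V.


The resolution (LSB) of an ADC is Vref / 2^n.
LSB = 6.65 / 2^19
LSB = 6.65 / 524288
LSB = 1.268e-05 V = 0.01268387 mV

0.01268387 mV


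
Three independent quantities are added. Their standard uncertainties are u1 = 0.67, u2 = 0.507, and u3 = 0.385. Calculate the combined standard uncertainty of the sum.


For a sum of independent quantities, uc = sqrt(u1^2 + u2^2 + u3^2).
uc = sqrt(0.67^2 + 0.507^2 + 0.385^2)
uc = sqrt(0.4489 + 0.257049 + 0.148225)
uc = 0.9242

0.9242


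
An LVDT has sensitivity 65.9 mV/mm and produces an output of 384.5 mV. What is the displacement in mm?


Displacement = Vout / sensitivity.
d = 384.5 / 65.9
d = 5.835 mm

5.835 mm


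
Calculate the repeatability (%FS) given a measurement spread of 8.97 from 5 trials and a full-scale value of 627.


Repeatability = (spread / full scale) * 100%.
R = (8.97 / 627) * 100
R = 1.431 %FS

1.431 %FS


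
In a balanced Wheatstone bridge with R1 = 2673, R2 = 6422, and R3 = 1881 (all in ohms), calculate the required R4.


At balance: R1*R4 = R2*R3, so R4 = R2*R3/R1.
R4 = 6422 * 1881 / 2673
R4 = 12079782 / 2673
R4 = 4519.19 ohm

4519.19 ohm


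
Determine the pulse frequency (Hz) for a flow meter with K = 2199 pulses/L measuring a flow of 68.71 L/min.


Frequency = K * Q / 60 (converting L/min to L/s).
f = 2199 * 68.71 / 60
f = 151093.29 / 60
f = 2518.22 Hz

2518.22 Hz


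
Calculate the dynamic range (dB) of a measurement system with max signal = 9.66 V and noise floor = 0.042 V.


Dynamic range = 20 * log10(Vmax / Vnoise).
DR = 20 * log10(9.66 / 0.042)
DR = 20 * log10(230.0)
DR = 47.23 dB

47.23 dB


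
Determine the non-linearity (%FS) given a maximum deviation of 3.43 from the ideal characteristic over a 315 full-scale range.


Linearity error = (max deviation / full scale) * 100%.
Linearity = (3.43 / 315) * 100
Linearity = 1.089 %FS

1.089 %FS


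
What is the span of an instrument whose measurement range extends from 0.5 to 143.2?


Span = upper range - lower range.
Span = 143.2 - (0.5)
Span = 142.7

142.7


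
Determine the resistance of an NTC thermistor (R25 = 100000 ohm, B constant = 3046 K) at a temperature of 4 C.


NTC thermistor equation: Rt = R25 * exp(B * (1/T - 1/T25)).
T in Kelvin: 277.15 K, T25 = 298.15 K
1/T - 1/T25 = 1/277.15 - 1/298.15 = 0.00025414
B * (1/T - 1/T25) = 3046 * 0.00025414 = 0.7741
Rt = 100000 * exp(0.7741) = 216864.9 ohm

216864.9 ohm


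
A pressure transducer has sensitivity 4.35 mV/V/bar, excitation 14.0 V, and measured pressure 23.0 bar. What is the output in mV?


Output = sensitivity * Vex * P.
Vout = 4.35 * 14.0 * 23.0
Vout = 60.9 * 23.0
Vout = 1400.7 mV

1400.7 mV


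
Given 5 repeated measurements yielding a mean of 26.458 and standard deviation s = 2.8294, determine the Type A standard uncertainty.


The standard uncertainty for Type A evaluation is u = s / sqrt(n).
u = 2.8294 / sqrt(5)
u = 2.8294 / 2.2361
u = 1.2653

1.2653


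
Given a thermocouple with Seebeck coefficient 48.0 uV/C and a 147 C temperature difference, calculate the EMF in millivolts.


The thermocouple output V = sensitivity * dT.
V = 48.0 uV/C * 147 C
V = 7056.0 uV
V = 7.056 mV

7.056 mV


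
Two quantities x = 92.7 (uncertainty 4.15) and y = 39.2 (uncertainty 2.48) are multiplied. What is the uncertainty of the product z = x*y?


For a product z = x*y, the relative uncertainty is:
uz/z = sqrt((ux/x)^2 + (uy/y)^2)
Relative uncertainties: ux/x = 4.15/92.7 = 0.044768
uy/y = 2.48/39.2 = 0.063265
z = 92.7 * 39.2 = 3633.8
uz = 3633.8 * sqrt(0.044768^2 + 0.063265^2) = 281.633

281.633


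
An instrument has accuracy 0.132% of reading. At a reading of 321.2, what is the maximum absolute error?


Absolute error = (accuracy% / 100) * reading.
Error = (0.132 / 100) * 321.2
Error = 0.00132 * 321.2
Error = 0.424

0.424


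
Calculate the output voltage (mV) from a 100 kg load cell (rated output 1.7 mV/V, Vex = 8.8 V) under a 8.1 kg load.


Vout = rated_output * Vex * (load / capacity).
Vout = 1.7 * 8.8 * (8.1 / 100)
Vout = 1.7 * 8.8 * 0.081
Vout = 1.212 mV

1.212 mV


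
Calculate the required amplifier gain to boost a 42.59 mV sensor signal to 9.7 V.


Gain = Vout / Vin (converting to same units).
G = 9.7 V / 42.59 mV
G = 9700.0 mV / 42.59 mV
G = 227.75

227.75


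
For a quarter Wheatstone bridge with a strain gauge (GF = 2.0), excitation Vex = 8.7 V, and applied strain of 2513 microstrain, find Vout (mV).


Quarter bridge output: Vout = (GF * epsilon * Vex) / 4.
Vout = (2.0 * 2513e-6 * 8.7) / 4
Vout = 0.0437262 / 4 V
Vout = 0.01093155 V = 10.9315 mV

10.9315 mV


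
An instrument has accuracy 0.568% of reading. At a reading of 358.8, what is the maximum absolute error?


Absolute error = (accuracy% / 100) * reading.
Error = (0.568 / 100) * 358.8
Error = 0.00568 * 358.8
Error = 2.038

2.038


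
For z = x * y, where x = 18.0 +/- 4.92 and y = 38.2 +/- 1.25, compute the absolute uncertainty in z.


For a product z = x*y, the relative uncertainty is:
uz/z = sqrt((ux/x)^2 + (uy/y)^2)
Relative uncertainties: ux/x = 4.92/18.0 = 0.273333
uy/y = 1.25/38.2 = 0.032723
z = 18.0 * 38.2 = 687.6
uz = 687.6 * sqrt(0.273333^2 + 0.032723^2) = 189.286

189.286


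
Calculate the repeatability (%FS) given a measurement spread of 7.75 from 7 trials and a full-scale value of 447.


Repeatability = (spread / full scale) * 100%.
R = (7.75 / 447) * 100
R = 1.734 %FS

1.734 %FS


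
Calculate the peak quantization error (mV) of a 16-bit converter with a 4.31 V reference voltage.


The maximum quantization error is +/- LSB/2.
LSB = Vref / 2^n = 4.31 / 65536 = 6.577e-05 V
Max error = LSB / 2 = 6.577e-05 / 2 = 3.288e-05 V
Max error = 0.0329 mV

0.0329 mV


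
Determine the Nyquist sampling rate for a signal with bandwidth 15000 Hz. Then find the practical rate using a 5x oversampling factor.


By Nyquist theorem, fs_min = 2 * fmax.
fs_min = 2 * 15000 = 30000 Hz
Practical rate = 5 * fs_min = 5 * 30000 = 150000 Hz

fs_min = 30000 Hz, fs_practical = 150000 Hz


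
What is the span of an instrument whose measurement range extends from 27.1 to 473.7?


Span = upper range - lower range.
Span = 473.7 - (27.1)
Span = 446.6

446.6


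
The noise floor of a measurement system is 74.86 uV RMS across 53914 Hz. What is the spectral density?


Noise spectral density = Vrms / sqrt(BW).
NSD = 74.86 / sqrt(53914)
NSD = 74.86 / 232.1939
NSD = 0.3224 uV/sqrt(Hz)

0.3224 uV/sqrt(Hz)


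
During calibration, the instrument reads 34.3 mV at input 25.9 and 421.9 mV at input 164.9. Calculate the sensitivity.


Sensitivity = (y2 - y1) / (x2 - x1).
S = (421.9 - 34.3) / (164.9 - 25.9)
S = 387.6 / 139.0
S = 2.7885 mV/unit

2.7885 mV/unit


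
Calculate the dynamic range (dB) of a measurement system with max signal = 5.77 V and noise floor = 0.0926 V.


Dynamic range = 20 * log10(Vmax / Vnoise).
DR = 20 * log10(5.77 / 0.0926)
DR = 20 * log10(62.31)
DR = 35.89 dB

35.89 dB


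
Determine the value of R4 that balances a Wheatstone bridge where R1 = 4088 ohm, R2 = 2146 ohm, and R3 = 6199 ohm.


At balance: R1*R4 = R2*R3, so R4 = R2*R3/R1.
R4 = 2146 * 6199 / 4088
R4 = 13303054 / 4088
R4 = 3254.17 ohm

3254.17 ohm


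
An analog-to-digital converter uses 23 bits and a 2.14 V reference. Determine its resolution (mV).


The resolution (LSB) of an ADC is Vref / 2^n.
LSB = 2.14 / 2^23
LSB = 2.14 / 8388608
LSB = 2.6e-07 V = 0.00025511 mV

0.00025511 mV


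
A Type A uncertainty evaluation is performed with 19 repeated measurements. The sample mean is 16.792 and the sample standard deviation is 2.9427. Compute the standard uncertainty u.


The standard uncertainty for Type A evaluation is u = s / sqrt(n).
u = 2.9427 / sqrt(19)
u = 2.9427 / 4.3589
u = 0.6751

0.6751


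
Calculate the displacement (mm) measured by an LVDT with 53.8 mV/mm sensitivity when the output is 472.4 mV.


Displacement = Vout / sensitivity.
d = 472.4 / 53.8
d = 8.781 mm

8.781 mm


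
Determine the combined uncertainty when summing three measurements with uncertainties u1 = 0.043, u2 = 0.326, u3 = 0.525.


For a sum of independent quantities, uc = sqrt(u1^2 + u2^2 + u3^2).
uc = sqrt(0.043^2 + 0.326^2 + 0.525^2)
uc = sqrt(0.001849 + 0.106276 + 0.275625)
uc = 0.6195

0.6195


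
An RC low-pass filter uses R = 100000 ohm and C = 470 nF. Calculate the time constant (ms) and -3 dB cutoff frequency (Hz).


Time constant: tau = R * C.
tau = 100000 * 4.70e-07 = 0.047 s
tau = 47.0 ms
Cutoff frequency: fc = 1 / (2*pi*R*C).
fc = 1 / (2*pi*0.047) = 3.39 Hz

tau = 47.0 ms, fc = 3.39 Hz


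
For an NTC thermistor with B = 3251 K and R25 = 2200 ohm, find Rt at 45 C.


NTC thermistor equation: Rt = R25 * exp(B * (1/T - 1/T25)).
T in Kelvin: 318.15 K, T25 = 298.15 K
1/T - 1/T25 = 1/318.15 - 1/298.15 = -0.00021084
B * (1/T - 1/T25) = 3251 * -0.00021084 = -0.6855
Rt = 2200 * exp(-0.6855) = 1108.5 ohm

1108.5 ohm


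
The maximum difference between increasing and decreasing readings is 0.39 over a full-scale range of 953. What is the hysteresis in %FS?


Hysteresis = (max difference / full scale) * 100%.
H = (0.39 / 953) * 100
H = 0.041 %FS

0.041 %FS


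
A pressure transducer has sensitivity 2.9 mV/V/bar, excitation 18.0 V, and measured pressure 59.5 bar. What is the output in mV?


Output = sensitivity * Vex * P.
Vout = 2.9 * 18.0 * 59.5
Vout = 52.2 * 59.5
Vout = 3105.9 mV

3105.9 mV


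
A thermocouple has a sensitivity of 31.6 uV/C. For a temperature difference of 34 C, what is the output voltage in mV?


The thermocouple output V = sensitivity * dT.
V = 31.6 uV/C * 34 C
V = 1074.4 uV
V = 1.074 mV

1.074 mV


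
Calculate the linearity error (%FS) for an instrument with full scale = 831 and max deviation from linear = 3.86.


Linearity error = (max deviation / full scale) * 100%.
Linearity = (3.86 / 831) * 100
Linearity = 0.465 %FS

0.465 %FS


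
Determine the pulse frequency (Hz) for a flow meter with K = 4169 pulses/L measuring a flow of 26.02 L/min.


Frequency = K * Q / 60 (converting L/min to L/s).
f = 4169 * 26.02 / 60
f = 108477.38 / 60
f = 1807.96 Hz

1807.96 Hz


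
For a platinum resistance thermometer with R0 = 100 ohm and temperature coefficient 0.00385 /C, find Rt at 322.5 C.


The RTD equation: Rt = R0 * (1 + alpha * T).
Rt = 100 * (1 + 0.00385 * 322.5)
Rt = 100 * (1 + 1.241625)
Rt = 100 * 2.241625
Rt = 224.162 ohm

224.162 ohm


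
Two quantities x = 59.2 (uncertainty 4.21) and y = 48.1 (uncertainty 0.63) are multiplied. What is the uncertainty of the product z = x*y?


For a product z = x*y, the relative uncertainty is:
uz/z = sqrt((ux/x)^2 + (uy/y)^2)
Relative uncertainties: ux/x = 4.21/59.2 = 0.071115
uy/y = 0.63/48.1 = 0.013098
z = 59.2 * 48.1 = 2847.5
uz = 2847.5 * sqrt(0.071115^2 + 0.013098^2) = 205.907

205.907


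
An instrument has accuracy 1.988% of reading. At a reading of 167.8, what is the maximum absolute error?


Absolute error = (accuracy% / 100) * reading.
Error = (1.988 / 100) * 167.8
Error = 0.01988 * 167.8
Error = 3.3359

3.3359


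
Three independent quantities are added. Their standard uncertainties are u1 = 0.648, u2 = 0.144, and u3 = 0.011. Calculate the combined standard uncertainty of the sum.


For a sum of independent quantities, uc = sqrt(u1^2 + u2^2 + u3^2).
uc = sqrt(0.648^2 + 0.144^2 + 0.011^2)
uc = sqrt(0.419904 + 0.020736 + 0.000121)
uc = 0.6639

0.6639


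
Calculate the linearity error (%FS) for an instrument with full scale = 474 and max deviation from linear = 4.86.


Linearity error = (max deviation / full scale) * 100%.
Linearity = (4.86 / 474) * 100
Linearity = 1.025 %FS

1.025 %FS


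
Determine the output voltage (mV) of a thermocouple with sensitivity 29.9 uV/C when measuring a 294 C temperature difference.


The thermocouple output V = sensitivity * dT.
V = 29.9 uV/C * 294 C
V = 8790.6 uV
V = 8.791 mV

8.791 mV


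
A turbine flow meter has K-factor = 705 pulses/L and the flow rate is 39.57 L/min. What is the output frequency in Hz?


Frequency = K * Q / 60 (converting L/min to L/s).
f = 705 * 39.57 / 60
f = 27896.85 / 60
f = 464.95 Hz

464.95 Hz


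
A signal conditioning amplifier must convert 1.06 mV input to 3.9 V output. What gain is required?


Gain = Vout / Vin (converting to same units).
G = 3.9 V / 1.06 mV
G = 3900.0 mV / 1.06 mV
G = 3679.25

3679.25


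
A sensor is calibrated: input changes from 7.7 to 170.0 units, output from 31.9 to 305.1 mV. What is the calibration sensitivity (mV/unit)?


Sensitivity = (y2 - y1) / (x2 - x1).
S = (305.1 - 31.9) / (170.0 - 7.7)
S = 273.2 / 162.3
S = 1.6833 mV/unit

1.6833 mV/unit


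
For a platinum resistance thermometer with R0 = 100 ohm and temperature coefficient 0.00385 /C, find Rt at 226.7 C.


The RTD equation: Rt = R0 * (1 + alpha * T).
Rt = 100 * (1 + 0.00385 * 226.7)
Rt = 100 * (1 + 0.872795)
Rt = 100 * 1.872795
Rt = 187.279 ohm

187.279 ohm


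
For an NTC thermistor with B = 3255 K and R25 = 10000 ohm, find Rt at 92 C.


NTC thermistor equation: Rt = R25 * exp(B * (1/T - 1/T25)).
T in Kelvin: 365.15 K, T25 = 298.15 K
1/T - 1/T25 = 1/365.15 - 1/298.15 = -0.00061542
B * (1/T - 1/T25) = 3255 * -0.00061542 = -2.0032
Rt = 10000 * exp(-2.0032) = 1349.1 ohm

1349.1 ohm


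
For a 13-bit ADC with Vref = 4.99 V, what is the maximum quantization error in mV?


The maximum quantization error is +/- LSB/2.
LSB = Vref / 2^n = 4.99 / 8192 = 0.00060913 V
Max error = LSB / 2 = 0.00060913 / 2 = 0.00030457 V
Max error = 0.3046 mV

0.3046 mV


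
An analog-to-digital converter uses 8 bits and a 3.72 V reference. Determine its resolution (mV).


The resolution (LSB) of an ADC is Vref / 2^n.
LSB = 3.72 / 2^8
LSB = 3.72 / 256
LSB = 0.01453125 V = 14.53125 mV

14.53125 mV


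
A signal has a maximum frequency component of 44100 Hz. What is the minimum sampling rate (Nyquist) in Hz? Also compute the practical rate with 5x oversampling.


By Nyquist theorem, fs_min = 2 * fmax.
fs_min = 2 * 44100 = 88200 Hz
Practical rate = 5 * fs_min = 5 * 88200 = 441000 Hz

fs_min = 88200 Hz, fs_practical = 441000 Hz


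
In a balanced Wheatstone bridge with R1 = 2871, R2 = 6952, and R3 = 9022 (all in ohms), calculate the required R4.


At balance: R1*R4 = R2*R3, so R4 = R2*R3/R1.
R4 = 6952 * 9022 / 2871
R4 = 62720944 / 2871
R4 = 21846.38 ohm

21846.38 ohm


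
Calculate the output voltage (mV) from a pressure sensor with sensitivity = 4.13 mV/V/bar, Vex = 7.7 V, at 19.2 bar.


Output = sensitivity * Vex * P.
Vout = 4.13 * 7.7 * 19.2
Vout = 31.801 * 19.2
Vout = 610.58 mV

610.58 mV


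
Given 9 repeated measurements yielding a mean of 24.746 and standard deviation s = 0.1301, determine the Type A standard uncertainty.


The standard uncertainty for Type A evaluation is u = s / sqrt(n).
u = 0.1301 / sqrt(9)
u = 0.1301 / 3.0
u = 0.0434

0.0434


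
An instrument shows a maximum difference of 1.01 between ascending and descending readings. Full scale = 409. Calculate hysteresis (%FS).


Hysteresis = (max difference / full scale) * 100%.
H = (1.01 / 409) * 100
H = 0.247 %FS

0.247 %FS


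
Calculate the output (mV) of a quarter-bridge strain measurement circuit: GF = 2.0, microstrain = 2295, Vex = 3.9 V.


Quarter bridge output: Vout = (GF * epsilon * Vex) / 4.
Vout = (2.0 * 2295e-6 * 3.9) / 4
Vout = 0.017901 / 4 V
Vout = 0.00447525 V = 4.4752 mV

4.4752 mV


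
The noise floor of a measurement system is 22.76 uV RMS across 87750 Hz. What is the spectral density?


Noise spectral density = Vrms / sqrt(BW).
NSD = 22.76 / sqrt(87750)
NSD = 22.76 / 296.2263
NSD = 0.0768 uV/sqrt(Hz)

0.0768 uV/sqrt(Hz)


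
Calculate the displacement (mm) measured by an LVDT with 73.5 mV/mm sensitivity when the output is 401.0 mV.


Displacement = Vout / sensitivity.
d = 401.0 / 73.5
d = 5.456 mm

5.456 mm


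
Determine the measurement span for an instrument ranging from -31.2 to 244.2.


Span = upper range - lower range.
Span = 244.2 - (-31.2)
Span = 275.4

275.4


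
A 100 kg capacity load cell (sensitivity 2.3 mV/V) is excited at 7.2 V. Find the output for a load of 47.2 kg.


Vout = rated_output * Vex * (load / capacity).
Vout = 2.3 * 7.2 * (47.2 / 100)
Vout = 2.3 * 7.2 * 0.472
Vout = 7.816 mV

7.816 mV


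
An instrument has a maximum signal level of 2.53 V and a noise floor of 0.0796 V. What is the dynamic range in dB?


Dynamic range = 20 * log10(Vmax / Vnoise).
DR = 20 * log10(2.53 / 0.0796)
DR = 20 * log10(31.78)
DR = 30.04 dB

30.04 dB


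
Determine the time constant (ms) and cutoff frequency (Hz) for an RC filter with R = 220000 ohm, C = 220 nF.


Time constant: tau = R * C.
tau = 220000 * 2.20e-07 = 0.0484 s
tau = 48.4 ms
Cutoff frequency: fc = 1 / (2*pi*R*C).
fc = 1 / (2*pi*0.0484) = 3.29 Hz

tau = 48.4 ms, fc = 3.29 Hz


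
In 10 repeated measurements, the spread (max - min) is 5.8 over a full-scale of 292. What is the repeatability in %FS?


Repeatability = (spread / full scale) * 100%.
R = (5.8 / 292) * 100
R = 1.986 %FS

1.986 %FS


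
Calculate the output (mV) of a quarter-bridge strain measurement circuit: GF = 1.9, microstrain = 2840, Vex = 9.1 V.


Quarter bridge output: Vout = (GF * epsilon * Vex) / 4.
Vout = (1.9 * 2840e-6 * 9.1) / 4
Vout = 0.0491036 / 4 V
Vout = 0.0122759 V = 12.2759 mV

12.2759 mV


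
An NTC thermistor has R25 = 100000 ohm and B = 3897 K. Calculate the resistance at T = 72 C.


NTC thermistor equation: Rt = R25 * exp(B * (1/T - 1/T25)).
T in Kelvin: 345.15 K, T25 = 298.15 K
1/T - 1/T25 = 1/345.15 - 1/298.15 = -0.00045673
B * (1/T - 1/T25) = 3897 * -0.00045673 = -1.7799
Rt = 100000 * exp(-1.7799) = 16866.2 ohm

16866.2 ohm


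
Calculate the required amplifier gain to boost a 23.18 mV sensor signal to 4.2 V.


Gain = Vout / Vin (converting to same units).
G = 4.2 V / 23.18 mV
G = 4200.0 mV / 23.18 mV
G = 181.19

181.19


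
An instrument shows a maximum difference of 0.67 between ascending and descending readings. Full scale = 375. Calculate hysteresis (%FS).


Hysteresis = (max difference / full scale) * 100%.
H = (0.67 / 375) * 100
H = 0.179 %FS

0.179 %FS


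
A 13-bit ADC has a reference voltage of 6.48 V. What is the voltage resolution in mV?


The resolution (LSB) of an ADC is Vref / 2^n.
LSB = 6.48 / 2^13
LSB = 6.48 / 8192
LSB = 0.00079102 V = 0.79101562 mV

0.79101562 mV


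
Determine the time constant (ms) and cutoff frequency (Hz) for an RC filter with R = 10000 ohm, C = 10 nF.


Time constant: tau = R * C.
tau = 10000 * 1.00e-08 = 0.0001 s
tau = 0.1 ms
Cutoff frequency: fc = 1 / (2*pi*R*C).
fc = 1 / (2*pi*0.0001) = 1591.55 Hz

tau = 0.1 ms, fc = 1591.55 Hz


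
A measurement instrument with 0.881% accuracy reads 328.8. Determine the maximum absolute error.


Absolute error = (accuracy% / 100) * reading.
Error = (0.881 / 100) * 328.8
Error = 0.00881 * 328.8
Error = 2.8967

2.8967


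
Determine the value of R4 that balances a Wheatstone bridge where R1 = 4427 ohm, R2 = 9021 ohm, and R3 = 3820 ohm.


At balance: R1*R4 = R2*R3, so R4 = R2*R3/R1.
R4 = 9021 * 3820 / 4427
R4 = 34460220 / 4427
R4 = 7784.1 ohm

7784.1 ohm
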